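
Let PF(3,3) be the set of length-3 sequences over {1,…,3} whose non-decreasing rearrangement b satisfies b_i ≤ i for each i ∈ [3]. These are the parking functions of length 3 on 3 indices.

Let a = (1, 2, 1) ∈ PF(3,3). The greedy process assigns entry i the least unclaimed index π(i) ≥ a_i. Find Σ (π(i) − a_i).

2

Σπ = 6 ({1..3} each once); Σa = 1+2+1 = 4; disp = 6−4 = 2.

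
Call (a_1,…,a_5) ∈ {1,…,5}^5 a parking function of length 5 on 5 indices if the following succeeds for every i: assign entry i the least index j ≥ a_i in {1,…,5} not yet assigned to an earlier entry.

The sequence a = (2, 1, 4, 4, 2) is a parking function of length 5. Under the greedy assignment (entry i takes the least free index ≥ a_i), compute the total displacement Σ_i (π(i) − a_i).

Σπ = 5·6/2 = 15 (π permutes [5]); Σa = 2+1+4+4+2 = 13; disp = 15−13 = 2.

2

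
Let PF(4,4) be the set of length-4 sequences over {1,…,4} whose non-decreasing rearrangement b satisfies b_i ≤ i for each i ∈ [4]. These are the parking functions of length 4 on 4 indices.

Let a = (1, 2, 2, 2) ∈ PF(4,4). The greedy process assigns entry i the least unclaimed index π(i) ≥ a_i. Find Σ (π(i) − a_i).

3

Σπ = 10 ({1..4} each once); Σa = 1+2+2+2 = 7; disp = 10−7 = 3.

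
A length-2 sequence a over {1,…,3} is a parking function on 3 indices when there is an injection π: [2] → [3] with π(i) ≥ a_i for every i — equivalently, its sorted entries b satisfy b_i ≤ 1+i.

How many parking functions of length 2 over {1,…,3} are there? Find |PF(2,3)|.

8

|PF| = 2·4^1 = 2·4 = 8 [KW]
Example (1,2) → sorted (1,2): b_i ≤ 1+i ∀i, a PF.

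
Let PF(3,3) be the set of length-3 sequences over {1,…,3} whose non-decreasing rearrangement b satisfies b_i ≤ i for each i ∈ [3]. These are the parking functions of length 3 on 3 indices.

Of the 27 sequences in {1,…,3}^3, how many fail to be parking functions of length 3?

11

|PF(3,3)| = (3+1−3)·(3+1)^{3−1} = 1·16 = 16 (Pollak)
Check (3,2,2) → sorted (2,2,3): b_1=2>1, not a PF.
So 27 − 16 = 11 fail.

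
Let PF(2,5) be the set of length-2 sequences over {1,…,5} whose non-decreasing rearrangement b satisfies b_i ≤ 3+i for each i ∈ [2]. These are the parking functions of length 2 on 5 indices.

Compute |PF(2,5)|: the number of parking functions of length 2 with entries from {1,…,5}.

Count = (6−2)·6^(2−1) = 4 · 6 = 24
E.g. (4,3) → sorted (3,4): b_i ≤ 3+i ∀i, a PF.

24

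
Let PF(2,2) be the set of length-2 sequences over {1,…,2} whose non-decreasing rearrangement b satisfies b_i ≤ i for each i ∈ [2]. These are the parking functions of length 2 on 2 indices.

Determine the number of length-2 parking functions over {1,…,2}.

3

Count = (2−2+1)·(2+1)^(2−1) = 1 · 3 = 3
Check (2,1) → sorted (1,2): b_i ≤ i ∀i, a PF.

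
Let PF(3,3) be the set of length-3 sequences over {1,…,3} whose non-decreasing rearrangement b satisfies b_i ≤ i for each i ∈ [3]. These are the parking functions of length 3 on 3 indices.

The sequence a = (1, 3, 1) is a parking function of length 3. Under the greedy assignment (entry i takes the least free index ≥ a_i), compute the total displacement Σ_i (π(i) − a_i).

Σπ = 3·4/2 = 6 (π permutes [3]); Σa = 1+3+1 = 5; disp = 6−5 = 1.

1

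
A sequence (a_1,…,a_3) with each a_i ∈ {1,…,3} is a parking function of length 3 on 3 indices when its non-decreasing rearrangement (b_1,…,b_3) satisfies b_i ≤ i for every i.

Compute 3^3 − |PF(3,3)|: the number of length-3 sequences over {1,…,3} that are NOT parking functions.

11

|PF(3,3)| = 1·4^2 = 1×16 = 16
One tuple (3,3,3) → sorted (3,3,3): b_1=3>1, not a PF.
3^3 − 16 = 27 − 16 = 11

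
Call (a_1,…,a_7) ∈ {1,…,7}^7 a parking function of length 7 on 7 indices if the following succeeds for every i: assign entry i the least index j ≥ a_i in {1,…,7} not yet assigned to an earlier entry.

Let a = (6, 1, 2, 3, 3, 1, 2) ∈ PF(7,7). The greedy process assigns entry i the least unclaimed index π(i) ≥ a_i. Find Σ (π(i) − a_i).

10

Σπ(i) = 1+…+7 = 28; Σa = 6+1+2+3+3+1+2 = 18; disp = 28−18 = 10.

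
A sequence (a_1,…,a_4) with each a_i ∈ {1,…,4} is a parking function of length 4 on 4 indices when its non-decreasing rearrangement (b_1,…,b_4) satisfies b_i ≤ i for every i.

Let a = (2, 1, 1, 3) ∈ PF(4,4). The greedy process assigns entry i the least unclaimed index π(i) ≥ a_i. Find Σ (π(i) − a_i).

Σπ = 4·5/2 = 10 (π permutes [4]); Σa = 2+1+1+3 = 7; disp = 10−7 = 3.

3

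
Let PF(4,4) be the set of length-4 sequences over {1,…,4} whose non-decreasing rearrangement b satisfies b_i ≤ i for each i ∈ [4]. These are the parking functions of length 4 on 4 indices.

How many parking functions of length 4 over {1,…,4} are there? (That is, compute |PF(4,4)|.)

Count = (5−4)·5^(4−1) = 1 · 125 = 125 (Pollak)
E.g. (4,1,3,2) → sorted (1,2,3,4): b_i ≤ i ∀i, a PF.

125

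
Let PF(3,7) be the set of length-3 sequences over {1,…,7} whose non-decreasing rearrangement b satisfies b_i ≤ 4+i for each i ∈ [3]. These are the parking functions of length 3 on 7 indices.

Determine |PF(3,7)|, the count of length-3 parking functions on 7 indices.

320

|PF(3,7)| = 5·8^2 = 5 · 64 = 320 (Pollak)
One tuple (7,5,3) → sorted (3,5,7): b_i ≤ 4+i ∀i, a PF.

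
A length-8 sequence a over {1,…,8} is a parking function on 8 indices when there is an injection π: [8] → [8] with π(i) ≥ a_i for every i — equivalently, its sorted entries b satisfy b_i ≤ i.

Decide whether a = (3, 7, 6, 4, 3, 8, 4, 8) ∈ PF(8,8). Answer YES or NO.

Sorted: b = (3, 3, 4, 4, 6, 7, 8, 8).
  b_1=3 > 1
  fails at i=1 ⇒ NO

NO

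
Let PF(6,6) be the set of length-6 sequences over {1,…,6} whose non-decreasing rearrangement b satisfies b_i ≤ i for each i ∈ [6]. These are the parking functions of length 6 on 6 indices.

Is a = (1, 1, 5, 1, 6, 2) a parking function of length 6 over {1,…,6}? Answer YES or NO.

YES

Rearranged: b = (1, 1, 1, 2, 5, 6).
  b_1=1 ≤ 1
  b_2=1 ≤ 2
  b_3=1 ≤ 3
  b_4=2 ≤ 4
  b_5=5 ≤ 5
  b_6=6 ≤ 6
All bounds hold ⇒ YES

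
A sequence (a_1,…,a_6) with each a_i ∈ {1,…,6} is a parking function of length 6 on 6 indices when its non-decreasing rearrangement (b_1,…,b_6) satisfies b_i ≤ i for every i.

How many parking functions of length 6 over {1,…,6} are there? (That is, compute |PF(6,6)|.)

|PF| = 1·7^5 = 1×16807 = 16807
Check (4,1,4,2,1,6) → sorted (1,1,2,4,4,6): b_i ≤ i ∀i, a PF.

16807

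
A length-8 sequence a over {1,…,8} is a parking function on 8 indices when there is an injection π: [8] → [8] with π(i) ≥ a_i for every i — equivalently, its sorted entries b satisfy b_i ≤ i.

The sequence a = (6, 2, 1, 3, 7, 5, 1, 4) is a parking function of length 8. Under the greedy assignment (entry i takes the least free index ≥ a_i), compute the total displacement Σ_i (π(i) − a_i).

7

Σπ(i) = 1+…+8 = 36; Σa = 6+2+1+3+7+5+1+4 = 29; disp = 36−29 = 7.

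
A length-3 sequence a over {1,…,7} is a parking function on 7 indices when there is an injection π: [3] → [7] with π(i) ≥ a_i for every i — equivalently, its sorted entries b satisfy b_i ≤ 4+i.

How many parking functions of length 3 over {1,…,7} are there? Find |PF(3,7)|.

#PF = 5·8^2 = 5×64 = 320 (Konheim–Weiss)
E.g. (6,6,5) → sorted (5,6,6): b_i ≤ 4+i ∀i, a PF.

320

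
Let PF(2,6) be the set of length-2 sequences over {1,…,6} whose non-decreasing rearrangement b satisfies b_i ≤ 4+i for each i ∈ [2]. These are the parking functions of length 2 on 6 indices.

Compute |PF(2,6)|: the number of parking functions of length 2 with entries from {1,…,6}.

35

|PF| = (6−2+1)·(6+1)^(2−1) = 5·7 = 35 [KW]
Check (4,5) → sorted (4,5): b_i ≤ 4+i ∀i, a PF.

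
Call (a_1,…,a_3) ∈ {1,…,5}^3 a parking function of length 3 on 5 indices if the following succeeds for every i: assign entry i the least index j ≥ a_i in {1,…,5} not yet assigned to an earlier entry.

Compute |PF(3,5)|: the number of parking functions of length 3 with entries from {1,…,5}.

108

Count = (5+1−3)·(5+1)^{3−1} = 3 · 36 = 108 (Pollak)
Check (1,3,2) → sorted (1,2,3): b_i ≤ 2+i ∀i, a PF.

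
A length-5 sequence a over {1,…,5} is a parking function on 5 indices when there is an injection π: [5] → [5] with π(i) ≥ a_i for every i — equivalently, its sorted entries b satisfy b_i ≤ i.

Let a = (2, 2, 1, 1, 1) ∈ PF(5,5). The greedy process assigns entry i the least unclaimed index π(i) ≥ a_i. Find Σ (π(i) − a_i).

8

Σπ = 15 ({1..5} each once); Σa = 2+2+1+1+1 = 7; disp = 15−7 = 8.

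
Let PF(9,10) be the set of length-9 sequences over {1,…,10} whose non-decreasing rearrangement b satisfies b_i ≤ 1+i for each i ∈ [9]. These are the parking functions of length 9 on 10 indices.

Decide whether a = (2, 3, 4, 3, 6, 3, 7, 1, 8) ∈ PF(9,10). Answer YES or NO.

YES

Order a: b = (1, 2, 3, 3, 3, 4, 6, 7, 8).
  b_1=1 ≤ 2
  b_2=2 ≤ 3
  b_3=3 ≤ 4
  b_4=3 ≤ 5
  b_5=3 ≤ 6
  b_6=4 ≤ 7
  b_7=6 ≤ 8
  b_8=7 ≤ 9
  b_9=8 ≤ 10
All bounds hold ⇒ YES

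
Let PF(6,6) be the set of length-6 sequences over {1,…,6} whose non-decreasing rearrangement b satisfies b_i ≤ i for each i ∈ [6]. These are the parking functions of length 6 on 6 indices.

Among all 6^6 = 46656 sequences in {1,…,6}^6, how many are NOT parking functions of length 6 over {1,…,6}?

29849

|PF(6,6)| = 1·7^5 = 1·16807 = 16807 [KW]
E.g. (6,6,6,5,3,6) → sorted (3,5,6,6,6,6): b_1=3>1, not a PF.
Total 46656; non-PF = 46656−16807 = 29849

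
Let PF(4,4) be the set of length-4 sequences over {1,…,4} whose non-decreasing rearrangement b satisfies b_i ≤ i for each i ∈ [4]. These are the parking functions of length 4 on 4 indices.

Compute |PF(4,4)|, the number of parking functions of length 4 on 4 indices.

|PF| = (5−4)·5^(4−1) = 1·125 = 125 [KW]
Check (1,3,4,1) → sorted (1,1,3,4): b_i ≤ i ∀i, a PF.

125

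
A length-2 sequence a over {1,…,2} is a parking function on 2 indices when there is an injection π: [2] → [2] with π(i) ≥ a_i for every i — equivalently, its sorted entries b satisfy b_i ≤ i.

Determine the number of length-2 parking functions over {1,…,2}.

3

|PF| = (2−2+1)·(2+1)^(2−1) = 1×3 = 3 [KW]
One tuple (1,2) → sorted (1,2): b_i ≤ i ∀i, a PF.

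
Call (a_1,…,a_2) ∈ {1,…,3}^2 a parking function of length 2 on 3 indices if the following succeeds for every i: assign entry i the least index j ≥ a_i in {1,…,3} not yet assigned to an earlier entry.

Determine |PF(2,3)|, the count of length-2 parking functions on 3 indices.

#PF = 2·4^1 = 2 · 4 = 8 (Pollak)
Check (1,2) → sorted (1,2): b_i ≤ 1+i ∀i, a PF.

8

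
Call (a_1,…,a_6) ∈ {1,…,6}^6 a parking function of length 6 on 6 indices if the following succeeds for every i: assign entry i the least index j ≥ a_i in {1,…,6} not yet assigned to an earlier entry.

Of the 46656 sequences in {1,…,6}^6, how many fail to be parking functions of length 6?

29849

|PF| = (6−6+1)·(6+1)^(6−1) = 1×16807 = 16807
Example (2,2,1,5,5,5) → sorted (1,2,2,5,5,5): b_4=5>4, not a PF.
6^6 − 16807 = 46656 − 16807 = 29849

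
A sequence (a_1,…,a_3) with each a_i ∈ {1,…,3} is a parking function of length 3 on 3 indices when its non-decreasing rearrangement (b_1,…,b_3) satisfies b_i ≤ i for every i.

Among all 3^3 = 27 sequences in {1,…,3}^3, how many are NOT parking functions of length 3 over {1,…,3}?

Count = (4−3)·4^(3−1) = 1·16 = 16 (Pollak)
One tuple (3,3,2) → sorted (2,3,3): b_1=2>1, not a PF.
3^3 − 16 = 27 − 16 = 11

11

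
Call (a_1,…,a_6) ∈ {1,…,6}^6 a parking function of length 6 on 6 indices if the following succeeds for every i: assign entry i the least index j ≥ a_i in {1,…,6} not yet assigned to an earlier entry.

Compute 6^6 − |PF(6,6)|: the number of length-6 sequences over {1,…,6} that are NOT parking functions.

29849

#PF = (6−6+1)·(6+1)^(6−1) = 1 · 16807 = 16807 [KW]
Check (1,4,2,6,1,6) → sorted (1,1,2,4,6,6): b_5=6>5, not a PF.
So 46656 − 16807 = 29849 fail.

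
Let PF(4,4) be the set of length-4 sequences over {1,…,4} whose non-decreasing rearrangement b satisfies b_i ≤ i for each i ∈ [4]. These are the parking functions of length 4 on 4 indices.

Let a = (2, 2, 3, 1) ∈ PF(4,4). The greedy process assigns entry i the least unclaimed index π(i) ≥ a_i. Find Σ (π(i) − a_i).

Σπ = 4·5/2 = 10 (π permutes [4]); Σa = 2+2+3+1 = 8; disp = 10−8 = 2.

2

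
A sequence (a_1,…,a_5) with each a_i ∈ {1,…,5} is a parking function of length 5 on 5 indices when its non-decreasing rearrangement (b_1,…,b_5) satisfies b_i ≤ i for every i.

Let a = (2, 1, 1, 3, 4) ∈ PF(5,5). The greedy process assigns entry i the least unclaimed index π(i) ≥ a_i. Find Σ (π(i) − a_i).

Σπ(i) = 1+…+5 = 15; Σa = 2+1+1+3+4 = 11; disp = 15−11 = 4.

4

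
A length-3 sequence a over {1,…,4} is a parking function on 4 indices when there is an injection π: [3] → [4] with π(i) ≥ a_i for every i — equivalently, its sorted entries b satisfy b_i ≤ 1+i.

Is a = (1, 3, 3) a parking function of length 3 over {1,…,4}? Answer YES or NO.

Order a: b = (1, 3, 3).
  b_1=1 ≤ 2
  b_2=3 ≤ 3
  b_3=3 ≤ 4
All bounds hold ⇒ YES

YES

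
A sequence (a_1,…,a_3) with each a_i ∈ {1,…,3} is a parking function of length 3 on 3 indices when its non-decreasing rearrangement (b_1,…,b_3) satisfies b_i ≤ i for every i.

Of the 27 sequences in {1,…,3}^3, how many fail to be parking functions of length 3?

|PF| = 1·4^2 = 1×16 = 16 [KW]
E.g. (3,1,3) → sorted (1,3,3): b_2=3>2, not a PF.
Total 27; non-PF = 27−16 = 11

11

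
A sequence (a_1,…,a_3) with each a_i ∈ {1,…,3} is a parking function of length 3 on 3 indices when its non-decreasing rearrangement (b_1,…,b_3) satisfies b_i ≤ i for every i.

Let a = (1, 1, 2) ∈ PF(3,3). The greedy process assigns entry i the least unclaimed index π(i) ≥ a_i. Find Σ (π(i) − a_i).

Σπ = 6 ({1..3} each once); Σa = 1+1+2 = 4; disp = 6−4 = 2.

2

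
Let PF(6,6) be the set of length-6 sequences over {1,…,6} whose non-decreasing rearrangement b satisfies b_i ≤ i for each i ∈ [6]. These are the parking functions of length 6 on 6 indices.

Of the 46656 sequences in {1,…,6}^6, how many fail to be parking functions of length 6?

Count = (7−6)·7^(6−1) = 1·16807 = 16807 (Konheim–Weiss)
E.g. (4,5,6,4,5,6) → sorted (4,4,5,5,6,6): b_1=4>1, not a PF.
Total 46656; non-PF = 46656−16807 = 29849

29849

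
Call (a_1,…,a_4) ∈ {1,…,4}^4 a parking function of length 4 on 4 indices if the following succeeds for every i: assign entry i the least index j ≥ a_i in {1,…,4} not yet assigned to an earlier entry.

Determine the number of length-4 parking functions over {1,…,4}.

|PF(4,4)| = (4−4+1)·(4+1)^(4−1) = 1 · 125 = 125
E.g. (3,2,1,2) → sorted (1,2,2,3): b_i ≤ i ∀i, a PF.

125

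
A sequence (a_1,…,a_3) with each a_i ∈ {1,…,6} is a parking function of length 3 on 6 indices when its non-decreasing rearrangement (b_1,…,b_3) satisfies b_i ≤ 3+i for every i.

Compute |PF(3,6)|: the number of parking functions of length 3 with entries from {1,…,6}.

|PF(3,6)| = (7−3)·7^(3−1) = 4·49 = 196 (Konheim–Weiss)
Example (2,3,6) → sorted (2,3,6): b_i ≤ 3+i ∀i, a PF.

196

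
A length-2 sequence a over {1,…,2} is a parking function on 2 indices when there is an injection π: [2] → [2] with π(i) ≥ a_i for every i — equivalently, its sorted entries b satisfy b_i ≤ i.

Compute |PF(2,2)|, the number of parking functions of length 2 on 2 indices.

3

|PF| = (2−2+1)·(2+1)^(2−1) = 1×3 = 3
Example (2,1) → sorted (1,2): b_i ≤ i ∀i, a PF.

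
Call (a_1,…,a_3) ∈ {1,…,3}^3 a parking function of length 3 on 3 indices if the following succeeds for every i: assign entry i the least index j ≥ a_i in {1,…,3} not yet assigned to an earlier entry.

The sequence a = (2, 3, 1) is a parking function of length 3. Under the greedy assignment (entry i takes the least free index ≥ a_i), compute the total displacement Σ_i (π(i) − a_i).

0

Σπ(i) = 1+…+3 = 6; Σa = 2+3+1 = 6; disp = 6−6 = 0.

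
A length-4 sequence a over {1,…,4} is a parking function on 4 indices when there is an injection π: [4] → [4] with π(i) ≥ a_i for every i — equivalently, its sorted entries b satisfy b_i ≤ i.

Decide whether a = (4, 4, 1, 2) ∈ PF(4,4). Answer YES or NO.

NO

Rearranged: b = (1, 2, 4, 4).
  b_1=1 ≤ 1
  b_2=2 ≤ 2
  b_3=4 > 3
  fails at i=3 ⇒ NO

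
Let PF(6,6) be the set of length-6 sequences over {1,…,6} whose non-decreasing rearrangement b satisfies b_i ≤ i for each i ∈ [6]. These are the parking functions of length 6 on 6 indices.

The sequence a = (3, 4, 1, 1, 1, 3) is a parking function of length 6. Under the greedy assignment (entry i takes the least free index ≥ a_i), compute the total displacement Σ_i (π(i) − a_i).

Σπ = 6·7/2 = 21 (π permutes [6]); Σa = 3+4+1+1+1+3 = 13; disp = 21−13 = 8.

8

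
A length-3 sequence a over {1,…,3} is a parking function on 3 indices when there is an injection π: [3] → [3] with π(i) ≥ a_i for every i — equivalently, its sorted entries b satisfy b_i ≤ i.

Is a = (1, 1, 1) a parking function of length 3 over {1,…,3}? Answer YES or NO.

YES

Sorted: b = (1, 1, 1).
  b_1=1 ≤ 1
  b_2=1 ≤ 2
  b_3=1 ≤ 3
All bounds hold ⇒ YES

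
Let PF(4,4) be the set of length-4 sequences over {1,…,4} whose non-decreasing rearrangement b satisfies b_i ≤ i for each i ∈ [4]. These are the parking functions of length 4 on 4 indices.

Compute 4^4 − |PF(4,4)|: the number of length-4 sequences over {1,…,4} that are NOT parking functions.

131

Count = (4−4+1)·(4+1)^(4−1) = 1 · 125 = 125 (Pollak)
Example (3,3,4,4) → sorted (3,3,4,4): b_1=3>1, not a PF.
4^4 − 125 = 256 − 125 = 131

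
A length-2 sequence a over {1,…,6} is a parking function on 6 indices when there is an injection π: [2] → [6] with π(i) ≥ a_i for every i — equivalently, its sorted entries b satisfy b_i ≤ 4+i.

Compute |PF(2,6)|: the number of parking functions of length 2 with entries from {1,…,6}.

#PF = (6+1−2)·(6+1)^{2−1} = 5 · 7 = 35 (Konheim–Weiss)
Check (1,3) → sorted (1,3): b_i ≤ 4+i ∀i, a PF.

35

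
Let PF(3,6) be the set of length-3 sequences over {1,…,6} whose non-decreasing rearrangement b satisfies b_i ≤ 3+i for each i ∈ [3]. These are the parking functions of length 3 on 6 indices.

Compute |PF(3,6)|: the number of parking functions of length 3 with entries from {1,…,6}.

|PF| = (6+1−3)·(6+1)^{3−1} = 4·49 = 196 [KW]
Check (2,2,5) → sorted (2,2,5): b_i ≤ 3+i ∀i, a PF.

196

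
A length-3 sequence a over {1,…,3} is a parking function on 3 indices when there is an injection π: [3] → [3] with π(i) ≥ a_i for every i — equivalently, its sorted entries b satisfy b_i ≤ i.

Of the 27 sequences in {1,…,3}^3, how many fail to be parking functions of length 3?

11

|PF(3,3)| = (3+1−3)·(3+1)^{3−1} = 1·16 = 16 (Konheim–Weiss)
E.g. (3,2,3) → sorted (2,3,3): b_1=2>1, not a PF.
Total 27; non-PF = 27−16 = 11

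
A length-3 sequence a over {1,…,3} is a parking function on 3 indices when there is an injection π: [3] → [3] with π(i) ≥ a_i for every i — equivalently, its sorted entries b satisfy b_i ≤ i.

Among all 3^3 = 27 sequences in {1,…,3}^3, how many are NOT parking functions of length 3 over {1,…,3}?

11

|PF(3,3)| = (4−3)·4^(3−1) = 1·16 = 16 (Pollak)
One tuple (3,3,1) → sorted (1,3,3): b_2=3>2, not a PF.
So 27 − 16 = 11 fail.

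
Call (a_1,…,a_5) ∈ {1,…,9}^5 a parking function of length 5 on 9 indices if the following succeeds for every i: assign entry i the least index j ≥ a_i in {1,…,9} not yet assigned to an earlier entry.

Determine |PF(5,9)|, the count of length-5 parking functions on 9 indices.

#PF = (9+1−5)·(9+1)^{5−1} = 5×10000 = 50000 (Konheim–Weiss)
One tuple (4,9,5,7,3) → sorted (3,4,5,7,9): b_i ≤ 4+i ∀i, a PF.

50000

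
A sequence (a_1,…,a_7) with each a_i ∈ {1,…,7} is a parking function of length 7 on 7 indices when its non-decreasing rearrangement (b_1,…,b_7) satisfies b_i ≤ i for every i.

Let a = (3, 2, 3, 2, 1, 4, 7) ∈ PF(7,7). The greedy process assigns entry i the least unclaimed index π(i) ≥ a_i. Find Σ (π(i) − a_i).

Σπ = 28 ({1..7} each once); Σa = 3+2+3+2+1+4+7 = 22; disp = 28−22 = 6.

6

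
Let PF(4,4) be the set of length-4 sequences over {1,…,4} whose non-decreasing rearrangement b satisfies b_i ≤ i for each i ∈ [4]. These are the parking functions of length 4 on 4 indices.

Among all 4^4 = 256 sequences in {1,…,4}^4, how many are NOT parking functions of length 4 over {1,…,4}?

131

Count = (5−4)·5^(4−1) = 1·125 = 125 [KW]
E.g. (4,3,3,4) → sorted (3,3,4,4): b_1=3>1, not a PF.
So 256 − 125 = 131 fail.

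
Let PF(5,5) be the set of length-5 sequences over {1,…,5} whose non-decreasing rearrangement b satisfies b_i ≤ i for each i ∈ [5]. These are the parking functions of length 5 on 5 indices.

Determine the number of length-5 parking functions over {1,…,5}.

1296

|PF(5,5)| = (5+1−5)·(5+1)^{5−1} = 1 · 1296 = 1296 (Pollak)
Check (1,3,5,1,3) → sorted (1,1,3,3,5): b_i ≤ i ∀i, a PF.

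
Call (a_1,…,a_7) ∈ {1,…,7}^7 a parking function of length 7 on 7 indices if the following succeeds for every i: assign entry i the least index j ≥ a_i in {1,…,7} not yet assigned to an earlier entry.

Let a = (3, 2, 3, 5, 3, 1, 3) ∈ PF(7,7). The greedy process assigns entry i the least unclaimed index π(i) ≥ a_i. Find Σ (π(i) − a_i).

Σπ(i) = 1+…+7 = 28; Σa = 3+2+3+5+3+1+3 = 20; disp = 28−20 = 8.

8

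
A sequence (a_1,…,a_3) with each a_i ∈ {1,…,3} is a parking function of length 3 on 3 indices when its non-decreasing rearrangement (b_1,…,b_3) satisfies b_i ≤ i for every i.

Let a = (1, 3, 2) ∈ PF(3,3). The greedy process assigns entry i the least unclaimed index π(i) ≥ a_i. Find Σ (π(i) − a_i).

0

Σπ = 6 ({1..3} each once); Σa = 1+3+2 = 6; disp = 6−6 = 0.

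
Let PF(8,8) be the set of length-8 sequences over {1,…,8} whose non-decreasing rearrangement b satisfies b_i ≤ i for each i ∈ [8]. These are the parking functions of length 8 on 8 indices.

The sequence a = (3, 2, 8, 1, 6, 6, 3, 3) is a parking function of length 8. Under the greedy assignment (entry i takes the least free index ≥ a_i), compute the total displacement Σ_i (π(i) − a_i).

4

Σπ(i) = 1+…+8 = 36; Σa = 3+2+8+1+6+6+3+3 = 32; disp = 36−32 = 4.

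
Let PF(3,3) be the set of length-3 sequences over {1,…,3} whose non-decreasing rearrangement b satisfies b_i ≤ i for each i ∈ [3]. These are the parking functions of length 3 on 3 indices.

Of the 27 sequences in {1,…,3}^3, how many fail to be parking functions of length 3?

11

|PF| = (4−3)·4^(3−1) = 1·16 = 16 (Konheim–Weiss)
Check (3,2,3) → sorted (2,3,3): b_1=2>1, not a PF.
3^3 − 16 = 27 − 16 = 11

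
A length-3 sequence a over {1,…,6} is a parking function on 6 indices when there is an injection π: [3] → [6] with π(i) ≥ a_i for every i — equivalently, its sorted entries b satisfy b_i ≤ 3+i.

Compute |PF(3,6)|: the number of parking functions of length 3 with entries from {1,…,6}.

196

|PF| = (6+1−3)·(6+1)^{3−1} = 4×49 = 196 [KW]
E.g. (4,3,5) → sorted (3,4,5): b_i ≤ 3+i ∀i, a PF.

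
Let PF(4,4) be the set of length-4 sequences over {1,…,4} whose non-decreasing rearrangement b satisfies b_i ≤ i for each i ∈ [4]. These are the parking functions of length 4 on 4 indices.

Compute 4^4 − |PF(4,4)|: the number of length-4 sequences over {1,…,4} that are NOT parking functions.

131

Count = (4+1−4)·(4+1)^{4−1} = 1 · 125 = 125 (Pollak)
Example (1,2,4,4) → sorted (1,2,4,4): b_3=4>3, not a PF.
So 256 − 125 = 131 fail.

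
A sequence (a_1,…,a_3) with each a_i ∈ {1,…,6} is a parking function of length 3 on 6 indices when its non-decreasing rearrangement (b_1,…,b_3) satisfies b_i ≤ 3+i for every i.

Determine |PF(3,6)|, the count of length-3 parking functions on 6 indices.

196

#PF = (6−3+1)·(6+1)^(3−1) = 4·49 = 196
E.g. (3,5,4) → sorted (3,4,5): b_i ≤ 3+i ∀i, a PF.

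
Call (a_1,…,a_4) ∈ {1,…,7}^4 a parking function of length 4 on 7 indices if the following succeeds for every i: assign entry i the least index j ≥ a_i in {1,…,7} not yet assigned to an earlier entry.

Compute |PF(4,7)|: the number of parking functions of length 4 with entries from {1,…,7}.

2048

|PF(4,7)| = (7+1−4)·(7+1)^{4−1} = 4 · 512 = 2048 (Pollak)
One tuple (5,2,4,7) → sorted (2,4,5,7): b_i ≤ 3+i ∀i, a PF.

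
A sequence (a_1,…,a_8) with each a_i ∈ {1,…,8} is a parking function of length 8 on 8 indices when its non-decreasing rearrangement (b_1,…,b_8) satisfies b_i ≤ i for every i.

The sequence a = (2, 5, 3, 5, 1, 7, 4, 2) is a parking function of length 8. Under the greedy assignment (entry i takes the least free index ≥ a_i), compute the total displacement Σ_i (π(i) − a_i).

Σπ = 8·9/2 = 36 (π permutes [8]); Σa = 2+5+3+5+1+7+4+2 = 29; disp = 36−29 = 7.

7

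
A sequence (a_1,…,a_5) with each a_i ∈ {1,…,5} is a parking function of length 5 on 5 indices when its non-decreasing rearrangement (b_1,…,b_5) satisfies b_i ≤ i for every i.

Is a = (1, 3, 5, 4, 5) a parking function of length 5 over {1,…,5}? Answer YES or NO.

Rearranged: b = (1, 3, 4, 5, 5).
  b_1=1 ≤ 1
  b_2=3 > 2
  fails at i=2 ⇒ NO

NO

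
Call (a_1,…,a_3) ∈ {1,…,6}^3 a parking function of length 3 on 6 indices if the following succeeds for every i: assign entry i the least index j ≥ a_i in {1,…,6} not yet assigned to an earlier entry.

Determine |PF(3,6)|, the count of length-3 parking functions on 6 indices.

Count = (6−3+1)·(6+1)^(3−1) = 4·49 = 196
Check (6,4,5) → sorted (4,5,6): b_i ≤ 3+i ∀i, a PF.

196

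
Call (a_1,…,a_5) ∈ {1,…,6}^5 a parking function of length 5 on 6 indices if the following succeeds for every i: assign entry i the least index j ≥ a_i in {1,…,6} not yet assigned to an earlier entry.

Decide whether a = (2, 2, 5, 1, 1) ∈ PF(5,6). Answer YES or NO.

Rearranged: b = (1, 1, 2, 2, 5).
  b_1=1 ≤ 2
  b_2=1 ≤ 3
  b_3=2 ≤ 4
  b_4=2 ≤ 5
  b_5=5 ≤ 6
All bounds hold ⇒ YES

YES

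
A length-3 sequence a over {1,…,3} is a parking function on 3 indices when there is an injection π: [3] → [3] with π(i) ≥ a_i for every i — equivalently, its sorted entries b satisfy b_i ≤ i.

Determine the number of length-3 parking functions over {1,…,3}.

|PF| = (3+1−3)·(3+1)^{3−1} = 1 · 16 = 16
E.g. (3,1,2) → sorted (1,2,3): b_i ≤ i ∀i, a PF.

16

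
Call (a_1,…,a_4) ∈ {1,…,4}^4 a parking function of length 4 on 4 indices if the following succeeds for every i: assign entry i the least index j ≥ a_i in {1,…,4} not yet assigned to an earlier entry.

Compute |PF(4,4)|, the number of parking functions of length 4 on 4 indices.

#PF = 1·5^3 = 1·125 = 125 [KW]
One tuple (1,3,1,3) → sorted (1,1,3,3): b_i ≤ i ∀i, a PF.

125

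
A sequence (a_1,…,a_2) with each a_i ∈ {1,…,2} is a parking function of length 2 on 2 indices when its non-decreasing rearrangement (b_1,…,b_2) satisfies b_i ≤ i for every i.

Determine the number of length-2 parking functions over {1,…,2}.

Count = 1·3^1 = 1·3 = 3 (Pollak)
Example (2,1) → sorted (1,2): b_i ≤ i ∀i, a PF.

3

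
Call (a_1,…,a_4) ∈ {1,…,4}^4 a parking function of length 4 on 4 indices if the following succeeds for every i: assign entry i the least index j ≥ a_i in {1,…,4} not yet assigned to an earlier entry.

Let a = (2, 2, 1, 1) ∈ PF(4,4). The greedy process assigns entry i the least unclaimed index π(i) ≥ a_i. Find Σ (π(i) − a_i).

Σπ = 4·5/2 = 10 (π permutes [4]); Σa = 2+2+1+1 = 6; disp = 10−6 = 4.

4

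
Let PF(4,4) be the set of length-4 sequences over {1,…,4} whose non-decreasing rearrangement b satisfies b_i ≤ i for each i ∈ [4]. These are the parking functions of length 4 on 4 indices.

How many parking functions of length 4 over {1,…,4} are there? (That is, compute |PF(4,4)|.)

|PF| = (4−4+1)·(4+1)^(4−1) = 1·125 = 125 (Pollak)
One tuple (3,4,2,1) → sorted (1,2,3,4): b_i ≤ i ∀i, a PF.

125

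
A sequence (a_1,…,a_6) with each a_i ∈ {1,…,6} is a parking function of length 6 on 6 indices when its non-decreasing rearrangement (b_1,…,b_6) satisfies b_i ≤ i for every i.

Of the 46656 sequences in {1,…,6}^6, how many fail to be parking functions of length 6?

29849

#PF = (6−6+1)·(6+1)^(6−1) = 1×16807 = 16807
E.g. (6,1,5,3,4,4) → sorted (1,3,4,4,5,6): b_2=3>2, not a PF.
Total 46656; non-PF = 46656−16807 = 29849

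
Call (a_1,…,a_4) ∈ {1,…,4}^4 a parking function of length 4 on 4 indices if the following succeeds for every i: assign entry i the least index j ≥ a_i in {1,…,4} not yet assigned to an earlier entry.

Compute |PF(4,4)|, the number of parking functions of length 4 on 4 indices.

|PF| = 1·5^3 = 1·125 = 125 (Konheim–Weiss)
One tuple (1,4,1,2) → sorted (1,1,2,4): b_i ≤ i ∀i, a PF.

125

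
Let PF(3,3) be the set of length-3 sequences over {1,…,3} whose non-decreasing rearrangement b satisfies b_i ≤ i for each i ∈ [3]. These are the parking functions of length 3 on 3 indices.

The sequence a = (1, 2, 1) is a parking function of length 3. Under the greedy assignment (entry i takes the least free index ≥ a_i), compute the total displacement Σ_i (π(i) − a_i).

2

Σπ(i) = 1+…+3 = 6; Σa = 1+2+1 = 4; disp = 6−4 = 2.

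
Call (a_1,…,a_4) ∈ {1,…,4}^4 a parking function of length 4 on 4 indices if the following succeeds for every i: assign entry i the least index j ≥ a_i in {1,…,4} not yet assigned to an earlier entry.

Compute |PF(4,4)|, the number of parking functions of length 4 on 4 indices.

125

|PF| = 1·5^3 = 1×125 = 125 (Pollak)
Check (3,2,1,3) → sorted (1,2,3,3): b_i ≤ i ∀i, a PF.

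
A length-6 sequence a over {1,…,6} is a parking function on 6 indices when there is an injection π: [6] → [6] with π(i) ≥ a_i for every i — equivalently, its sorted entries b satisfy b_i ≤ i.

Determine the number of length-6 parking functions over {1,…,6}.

Count = 1·7^5 = 1·16807 = 16807
Check (4,3,2,1,5,2) → sorted (1,2,2,3,4,5): b_i ≤ i ∀i, a PF.

16807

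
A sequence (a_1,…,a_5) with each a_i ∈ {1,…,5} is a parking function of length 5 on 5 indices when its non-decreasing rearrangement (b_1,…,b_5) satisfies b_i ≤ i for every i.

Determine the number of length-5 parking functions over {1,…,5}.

1296

|PF| = (5+1−5)·(5+1)^{5−1} = 1 · 1296 = 1296 [KW]
One tuple (5,4,1,2,3) → sorted (1,2,3,4,5): b_i ≤ i ∀i, a PF.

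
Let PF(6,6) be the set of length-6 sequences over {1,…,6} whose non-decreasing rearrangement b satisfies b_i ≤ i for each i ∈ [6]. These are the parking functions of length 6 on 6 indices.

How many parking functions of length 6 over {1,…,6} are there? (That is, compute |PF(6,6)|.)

|PF(6,6)| = (6−6+1)·(6+1)^(6−1) = 1·16807 = 16807 (Pollak)
Example (3,4,2,4,1,4) → sorted (1,2,3,4,4,4): b_i ≤ i ∀i, a PF.

16807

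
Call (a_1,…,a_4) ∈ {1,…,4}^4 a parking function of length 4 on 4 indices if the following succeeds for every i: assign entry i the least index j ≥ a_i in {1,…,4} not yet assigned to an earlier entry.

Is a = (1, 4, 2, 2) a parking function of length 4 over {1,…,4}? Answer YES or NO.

YES

Order a: b = (1, 2, 2, 4).
  b_1=1 ≤ 1
  b_2=2 ≤ 2
  b_3=2 ≤ 3
  b_4=4 ≤ 4
All bounds hold ⇒ YES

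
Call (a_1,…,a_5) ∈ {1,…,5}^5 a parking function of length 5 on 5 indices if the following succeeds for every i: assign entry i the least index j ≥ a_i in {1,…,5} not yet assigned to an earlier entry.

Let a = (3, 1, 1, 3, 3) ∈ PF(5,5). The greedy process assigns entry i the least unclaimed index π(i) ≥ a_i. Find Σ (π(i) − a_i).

4

Σπ = 5·6/2 = 15 (π permutes [5]); Σa = 3+1+1+3+3 = 11; disp = 15−11 = 4.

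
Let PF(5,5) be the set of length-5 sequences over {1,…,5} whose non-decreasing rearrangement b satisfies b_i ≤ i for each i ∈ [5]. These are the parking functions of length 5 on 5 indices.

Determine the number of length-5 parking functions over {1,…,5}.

Count = (6−5)·6^(5−1) = 1×1296 = 1296 (Pollak)
E.g. (2,1,3,4,2) → sorted (1,2,2,3,4): b_i ≤ i ∀i, a PF.

1296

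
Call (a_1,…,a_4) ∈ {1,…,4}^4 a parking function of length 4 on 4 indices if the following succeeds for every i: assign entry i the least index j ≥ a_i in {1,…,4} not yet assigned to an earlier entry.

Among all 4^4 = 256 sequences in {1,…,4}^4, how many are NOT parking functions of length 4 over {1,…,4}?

Count = (4−4+1)·(4+1)^(4−1) = 1 · 125 = 125 (Konheim–Weiss)
E.g. (3,3,4,4) → sorted (3,3,4,4): b_1=3>1, not a PF.
Total 256; non-PF = 256−125 = 131

131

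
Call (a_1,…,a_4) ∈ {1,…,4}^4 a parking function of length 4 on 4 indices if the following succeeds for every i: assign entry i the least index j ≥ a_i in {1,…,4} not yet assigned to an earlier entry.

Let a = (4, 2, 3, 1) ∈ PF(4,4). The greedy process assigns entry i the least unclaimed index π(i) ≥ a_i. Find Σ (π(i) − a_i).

0

Σπ(i) = 1+…+4 = 10; Σa = 4+2+3+1 = 10; disp = 10−10 = 0.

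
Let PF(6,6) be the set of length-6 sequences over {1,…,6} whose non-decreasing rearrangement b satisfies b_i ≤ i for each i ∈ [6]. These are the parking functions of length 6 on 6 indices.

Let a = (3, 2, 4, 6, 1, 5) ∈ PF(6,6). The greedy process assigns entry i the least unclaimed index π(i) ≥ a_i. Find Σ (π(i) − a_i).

Σπ(i) = 1+…+6 = 21; Σa = 3+2+4+6+1+5 = 21; disp = 21−21 = 0.

0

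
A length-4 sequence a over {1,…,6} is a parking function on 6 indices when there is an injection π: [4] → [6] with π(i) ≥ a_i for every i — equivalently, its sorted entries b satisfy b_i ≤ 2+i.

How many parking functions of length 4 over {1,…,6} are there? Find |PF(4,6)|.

1029

|PF(4,6)| = (6+1−4)·(6+1)^{4−1} = 3·343 = 1029 (Pollak)
Check (5,3,5,3) → sorted (3,3,5,5): b_i ≤ 2+i ∀i, a PF.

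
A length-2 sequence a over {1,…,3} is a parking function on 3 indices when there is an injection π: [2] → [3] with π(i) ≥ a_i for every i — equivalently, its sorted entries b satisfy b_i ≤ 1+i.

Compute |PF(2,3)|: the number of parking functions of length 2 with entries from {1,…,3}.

8

Count = (3+1−2)·(3+1)^{2−1} = 2·4 = 8
One tuple (3,1) → sorted (1,3): b_i ≤ 1+i ∀i, a PF.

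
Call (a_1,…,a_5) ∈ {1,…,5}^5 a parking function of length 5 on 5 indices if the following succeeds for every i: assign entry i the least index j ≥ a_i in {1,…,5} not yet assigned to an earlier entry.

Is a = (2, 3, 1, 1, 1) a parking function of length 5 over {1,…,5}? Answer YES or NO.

YES

Sorted: b = (1, 1, 1, 2, 3).
  b_1=1 ≤ 1
  b_2=1 ≤ 2
  b_3=1 ≤ 3
  b_4=2 ≤ 4
  b_5=3 ≤ 5
All bounds hold ⇒ YES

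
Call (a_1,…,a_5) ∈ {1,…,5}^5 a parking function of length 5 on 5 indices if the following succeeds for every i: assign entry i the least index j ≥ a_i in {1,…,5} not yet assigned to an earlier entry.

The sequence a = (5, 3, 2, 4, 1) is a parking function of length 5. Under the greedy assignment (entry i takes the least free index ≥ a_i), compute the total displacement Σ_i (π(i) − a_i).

0

Σπ(i) = 1+…+5 = 15; Σa = 5+3+2+4+1 = 15; disp = 15−15 = 0.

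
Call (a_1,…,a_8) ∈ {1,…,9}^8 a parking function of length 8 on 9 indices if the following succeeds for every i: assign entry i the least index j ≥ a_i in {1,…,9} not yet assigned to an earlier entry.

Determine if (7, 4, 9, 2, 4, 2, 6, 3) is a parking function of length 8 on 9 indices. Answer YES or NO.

Rearranged: b = (2, 2, 3, 4, 4, 6, 7, 9).
  b_1=2 ≤ 2
  b_2=2 ≤ 3
  b_3=3 ≤ 4
  b_4=4 ≤ 5
  b_5=4 ≤ 6
  b_6=6 ≤ 7
  b_7=7 ≤ 8
  b_8=9 ≤ 9
All bounds hold ⇒ YES

YES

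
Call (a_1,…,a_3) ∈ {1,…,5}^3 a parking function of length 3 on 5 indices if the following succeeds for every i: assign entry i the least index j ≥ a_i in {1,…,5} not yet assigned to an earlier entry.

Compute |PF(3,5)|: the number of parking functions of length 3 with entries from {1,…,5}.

#PF = (5+1−3)·(5+1)^{3−1} = 3×36 = 108
Example (4,5,2) → sorted (2,4,5): b_i ≤ 2+i ∀i, a PF.

108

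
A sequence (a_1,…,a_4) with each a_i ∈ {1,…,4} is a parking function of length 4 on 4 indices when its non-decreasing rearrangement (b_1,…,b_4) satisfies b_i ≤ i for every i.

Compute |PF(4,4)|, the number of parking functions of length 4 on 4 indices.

125

Count = (4+1−4)·(4+1)^{4−1} = 1·125 = 125 (Konheim–Weiss)
Example (3,2,1,4) → sorted (1,2,3,4): b_i ≤ i ∀i, a PF.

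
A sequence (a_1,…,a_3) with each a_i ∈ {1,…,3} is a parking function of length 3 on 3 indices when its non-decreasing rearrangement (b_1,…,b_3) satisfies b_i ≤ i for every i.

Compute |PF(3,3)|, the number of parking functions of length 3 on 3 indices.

Count = (3+1−3)·(3+1)^{3−1} = 1 · 16 = 16 (Pollak)
E.g. (2,1,3) → sorted (1,2,3): b_i ≤ i ∀i, a PF.

16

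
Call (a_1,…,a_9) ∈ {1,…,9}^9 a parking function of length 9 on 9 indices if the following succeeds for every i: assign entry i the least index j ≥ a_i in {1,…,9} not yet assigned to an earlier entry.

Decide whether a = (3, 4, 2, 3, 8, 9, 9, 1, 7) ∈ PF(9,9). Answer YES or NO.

NO

Sorted: b = (1, 2, 3, 3, 4, 7, 8, 9, 9).
  b_1=1 ≤ 1
  b_2=2 ≤ 2
  b_3=3 ≤ 3
  b_4=3 ≤ 4
  b_5=4 ≤ 5
  b_6=7 > 6
  fails at i=6 ⇒ NO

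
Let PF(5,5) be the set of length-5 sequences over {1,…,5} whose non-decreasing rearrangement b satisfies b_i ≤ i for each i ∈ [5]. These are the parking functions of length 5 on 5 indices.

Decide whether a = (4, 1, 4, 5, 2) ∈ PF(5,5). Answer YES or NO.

Sorted: b = (1, 2, 4, 4, 5).
  b_1=1 ≤ 1
  b_2=2 ≤ 2
  b_3=4 > 3
  fails at i=3 ⇒ NO

NO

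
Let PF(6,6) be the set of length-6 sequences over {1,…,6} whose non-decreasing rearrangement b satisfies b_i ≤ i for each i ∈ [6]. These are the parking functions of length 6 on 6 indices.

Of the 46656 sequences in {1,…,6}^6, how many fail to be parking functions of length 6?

|PF| = (6+1−6)·(6+1)^{6−1} = 1 · 16807 = 16807
One tuple (6,5,1,4,6,6) → sorted (1,4,5,6,6,6): b_2=4>2, not a PF.
Total 46656; non-PF = 46656−16807 = 29849

29849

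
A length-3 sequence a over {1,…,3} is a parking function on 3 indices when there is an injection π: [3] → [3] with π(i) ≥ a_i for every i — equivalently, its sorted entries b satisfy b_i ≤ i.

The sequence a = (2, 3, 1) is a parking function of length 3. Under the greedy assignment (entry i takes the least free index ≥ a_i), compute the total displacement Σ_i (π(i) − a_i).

Σπ(i) = 1+…+3 = 6; Σa = 2+3+1 = 6; disp = 6−6 = 0.

0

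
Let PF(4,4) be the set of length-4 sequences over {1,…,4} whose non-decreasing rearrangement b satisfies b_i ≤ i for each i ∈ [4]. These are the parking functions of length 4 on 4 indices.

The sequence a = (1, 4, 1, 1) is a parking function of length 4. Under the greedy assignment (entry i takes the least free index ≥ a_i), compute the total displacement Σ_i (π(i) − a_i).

Σπ = 10 ({1..4} each once); Σa = 1+4+1+1 = 7; disp = 10−7 = 3.

3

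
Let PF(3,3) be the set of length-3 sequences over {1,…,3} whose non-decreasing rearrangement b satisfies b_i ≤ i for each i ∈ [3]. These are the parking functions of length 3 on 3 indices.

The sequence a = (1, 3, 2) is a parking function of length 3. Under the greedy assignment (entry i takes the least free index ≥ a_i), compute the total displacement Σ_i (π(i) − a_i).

Σπ(i) = 1+…+3 = 6; Σa = 1+3+2 = 6; disp = 6−6 = 0.

0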